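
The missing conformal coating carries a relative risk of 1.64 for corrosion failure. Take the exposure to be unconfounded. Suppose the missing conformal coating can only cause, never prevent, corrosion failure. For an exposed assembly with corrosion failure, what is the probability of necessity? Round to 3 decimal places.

PN ≈ 0.390

Under exogeneity and monotonicity, PN = (RR − 1) / RR = 1 − 1/RR.
PN = (1.64 − 1) / 1.64 = 0.64 / 1.64 ≈ 0.3902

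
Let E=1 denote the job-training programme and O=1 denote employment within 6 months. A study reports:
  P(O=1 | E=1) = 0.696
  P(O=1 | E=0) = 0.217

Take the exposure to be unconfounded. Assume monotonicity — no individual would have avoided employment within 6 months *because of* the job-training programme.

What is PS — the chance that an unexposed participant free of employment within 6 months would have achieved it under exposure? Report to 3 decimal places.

Let p₁ = 0.696, p₀ = 0.217.
Under exogeneity and monotonicity, PS = (p₁ − p₀) / (1 − p₀).
PS = (0.696 − 0.217) / (1 − 0.217) = 0.479 / 0.783 ≈ 0.6117

PS ≈ 0.612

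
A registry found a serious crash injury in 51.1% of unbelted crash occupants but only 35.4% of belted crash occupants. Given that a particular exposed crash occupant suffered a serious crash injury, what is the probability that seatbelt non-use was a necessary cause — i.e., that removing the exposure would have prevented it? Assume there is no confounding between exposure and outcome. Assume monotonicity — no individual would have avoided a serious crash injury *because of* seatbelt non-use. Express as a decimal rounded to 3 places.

PN ≈ 0.307

p₁ = 0.511, p₀ = 0.354.
Under exogeneity and monotonicity, PN = (p₁ − p₀) / p₁.
PN = (0.511 − 0.354) / 0.511 = 0.157 / 0.511 ≈ 0.3072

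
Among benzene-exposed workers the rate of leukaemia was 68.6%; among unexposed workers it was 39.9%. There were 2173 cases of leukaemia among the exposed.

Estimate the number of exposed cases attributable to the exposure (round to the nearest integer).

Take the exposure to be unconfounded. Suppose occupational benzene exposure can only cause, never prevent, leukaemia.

about 909 cases

p₁ = 0.686, p₀ = 0.399.
PN = (p₁ − p₀)/p₁ = (0.686 − 0.399) / 0.686 ≈ 0.41837.
Attributable cases ≈ PN × (exposed cases) = 0.41837 × 2173 ≈ 909.11.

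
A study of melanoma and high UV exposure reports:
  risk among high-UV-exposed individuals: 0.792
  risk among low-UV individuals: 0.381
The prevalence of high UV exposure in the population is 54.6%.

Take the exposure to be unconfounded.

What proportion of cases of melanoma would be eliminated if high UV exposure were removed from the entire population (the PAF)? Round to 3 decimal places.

Let p₁ = 0.792, p₀ = 0.381.
Overall risk P(Y=1) = π·p₁ + (1−π)·p₀ = 0.546×0.792 + 0.454×0.381 = 0.60541.
Under exogeneity, PAF = [P(Y=1) − p₀] / P(Y=1).
PAF = (0.60541 − 0.381) / 0.60541 ≈ 0.3707

PAF ≈ 0.371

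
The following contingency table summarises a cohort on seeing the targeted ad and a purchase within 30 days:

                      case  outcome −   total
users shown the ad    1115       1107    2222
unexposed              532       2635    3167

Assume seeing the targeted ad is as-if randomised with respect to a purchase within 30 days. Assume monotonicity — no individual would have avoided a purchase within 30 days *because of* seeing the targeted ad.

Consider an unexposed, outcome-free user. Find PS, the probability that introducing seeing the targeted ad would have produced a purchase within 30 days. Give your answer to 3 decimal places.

PS ≈ 0.401

p₁ = P(outcome | exposed) = 1115/2222 = 0.5018
p₀ = P(outcome | unexposed) = 532/3167 = 0.16798
Under exogeneity and monotonicity, PS = (p₁ − p₀) / (1 − p₀).
PS = (0.5018 − 0.16798) / (1 − 0.16798) = 0.33382 / 0.83202 ≈ 0.4012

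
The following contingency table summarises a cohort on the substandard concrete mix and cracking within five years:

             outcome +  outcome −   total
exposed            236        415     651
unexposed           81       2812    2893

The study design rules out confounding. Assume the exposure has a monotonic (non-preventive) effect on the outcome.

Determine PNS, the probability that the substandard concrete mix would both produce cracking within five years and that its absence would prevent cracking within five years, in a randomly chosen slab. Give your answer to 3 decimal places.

PNS ≈ 0.335

p₁ = P(outcome | exposed) = 236/651 = 0.36252
p₀ = P(outcome | unexposed) = 81/2893 = 0.027999
Under exogeneity and monotonicity, PNS = p₁ − p₀.
PNS = 0.36252 − 0.027999 = 0.33452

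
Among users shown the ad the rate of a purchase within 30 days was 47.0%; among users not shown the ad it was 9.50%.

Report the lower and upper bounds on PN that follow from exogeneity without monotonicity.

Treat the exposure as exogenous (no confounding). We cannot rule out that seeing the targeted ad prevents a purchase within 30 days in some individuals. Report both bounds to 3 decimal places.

p₁ = 0.47, p₀ = 0.095.
Under exogeneity alone the bounds on PN are max{0,(p₁−p₀)/p₁} ≤ PN ≤ min{1,(1−p₀)/p₁}.
  lower = (p₁ − p₀)/p₁ = 0.375 / 0.47 ≈ 0.7979
  upper = min{1, (1 − p₀)/p₁} = 0.905 / 0.47 ≈ 1.9255 → capped at 1

0.798 ≤ PN ≤ 1.000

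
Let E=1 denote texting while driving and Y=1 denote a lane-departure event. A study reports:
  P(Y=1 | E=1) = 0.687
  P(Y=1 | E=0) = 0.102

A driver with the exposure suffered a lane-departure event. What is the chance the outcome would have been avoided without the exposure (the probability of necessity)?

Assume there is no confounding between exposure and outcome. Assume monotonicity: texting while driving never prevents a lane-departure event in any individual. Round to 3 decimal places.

Let p₁ = 0.687, p₀ = 0.102.
Under exogeneity and monotonicity, PN = (p₁ − p₀) / p₁.
PN = (0.687 − 0.102) / 0.687 = 0.585 / 0.687 ≈ 0.8515

PN ≈ 0.852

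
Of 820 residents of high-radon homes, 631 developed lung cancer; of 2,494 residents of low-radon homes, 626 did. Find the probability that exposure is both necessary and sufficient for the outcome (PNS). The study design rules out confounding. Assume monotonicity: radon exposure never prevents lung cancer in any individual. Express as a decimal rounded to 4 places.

PNS ≈ 0.5185

p₁ = P(outcome | exposed) = 631/820 = 0.76951
p₀ = P(outcome | unexposed) = 626/2494 = 0.251
Under exogeneity and monotonicity, PNS = p₁ − p₀.
PNS = 0.76951 − 0.251 = 0.51851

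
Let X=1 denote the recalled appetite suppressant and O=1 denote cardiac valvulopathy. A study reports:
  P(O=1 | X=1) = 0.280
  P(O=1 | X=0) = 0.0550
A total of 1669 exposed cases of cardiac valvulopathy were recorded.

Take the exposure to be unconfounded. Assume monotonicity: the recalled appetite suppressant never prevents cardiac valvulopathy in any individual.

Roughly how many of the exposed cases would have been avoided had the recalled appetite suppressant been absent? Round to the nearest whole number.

Let p₁ = 0.28, p₀ = 0.055.
PN = (p₁ − p₀)/p₁ = (0.28 − 0.055) / 0.28 ≈ 0.80357.
Attributable cases ≈ PN × (exposed cases) = 0.80357 × 1669 ≈ 1341.16.

about 1341 cases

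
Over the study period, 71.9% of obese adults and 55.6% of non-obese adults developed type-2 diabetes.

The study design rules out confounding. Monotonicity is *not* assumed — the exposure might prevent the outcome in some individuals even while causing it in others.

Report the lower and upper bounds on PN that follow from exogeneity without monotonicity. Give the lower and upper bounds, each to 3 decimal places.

0.227 ≤ PN ≤ 0.618

p₁ = 0.719, p₀ = 0.556.
Under exogeneity alone the bounds on PN are max{0,(p₁−p₀)/p₁} ≤ PN ≤ min{1,(1−p₀)/p₁}.
  lower = (p₁ − p₀)/p₁ = 0.163 / 0.719 ≈ 0.2267
  upper = min{1, (1 − p₀)/p₁} = 0.444 / 0.719 ≈ 0.6175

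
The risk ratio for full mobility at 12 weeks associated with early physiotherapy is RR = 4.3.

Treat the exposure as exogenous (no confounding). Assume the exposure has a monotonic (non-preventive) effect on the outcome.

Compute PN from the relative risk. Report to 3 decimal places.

PN ≈ 0.767

Under exogeneity and monotonicity, PN = (RR − 1) / RR = 1 − 1/RR.
PN = (4.3 − 1) / 4.3 = 3.3 / 4.3 ≈ 0.7674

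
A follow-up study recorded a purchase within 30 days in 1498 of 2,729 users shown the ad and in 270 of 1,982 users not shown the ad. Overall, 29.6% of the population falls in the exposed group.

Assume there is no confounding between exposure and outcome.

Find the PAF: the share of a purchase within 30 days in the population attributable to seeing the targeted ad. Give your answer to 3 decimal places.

p₁ = P(outcome | exposed) = 1498/2729 = 0.54892
p₀ = P(outcome | unexposed) = 270/1982 = 0.13623
Overall risk P(Y=1) = π·p₁ + (1−π)·p₀ = 0.296×0.54892 + 0.704×0.13623 = 0.25838.
Under exogeneity, PAF = [P(Y=1) − p₀] / P(Y=1).
PAF = (0.25838 − 0.13623) / 0.25838 ≈ 0.4728

PAF ≈ 0.473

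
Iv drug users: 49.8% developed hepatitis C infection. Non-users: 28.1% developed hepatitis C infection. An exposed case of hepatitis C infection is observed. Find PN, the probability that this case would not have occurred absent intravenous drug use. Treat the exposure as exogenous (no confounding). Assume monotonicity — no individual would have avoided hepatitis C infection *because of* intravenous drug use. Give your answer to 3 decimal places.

p₁ = 0.498, p₀ = 0.281.
Under exogeneity and monotonicity, PN = (p₁ − p₀) / p₁.
PN = (0.498 − 0.281) / 0.498 = 0.217 / 0.498 ≈ 0.4357

PN ≈ 0.436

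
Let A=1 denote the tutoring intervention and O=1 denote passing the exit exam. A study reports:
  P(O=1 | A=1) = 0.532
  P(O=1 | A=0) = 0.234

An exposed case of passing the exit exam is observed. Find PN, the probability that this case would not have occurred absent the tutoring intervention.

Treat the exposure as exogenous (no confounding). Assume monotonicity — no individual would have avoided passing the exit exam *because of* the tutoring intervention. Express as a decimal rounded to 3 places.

PN ≈ 0.560

Let p₁ = 0.532, p₀ = 0.234.
Under exogeneity and monotonicity, PN = (p₁ − p₀) / p₁.
PN = (0.532 − 0.234) / 0.532 = 0.298 / 0.532 ≈ 0.5602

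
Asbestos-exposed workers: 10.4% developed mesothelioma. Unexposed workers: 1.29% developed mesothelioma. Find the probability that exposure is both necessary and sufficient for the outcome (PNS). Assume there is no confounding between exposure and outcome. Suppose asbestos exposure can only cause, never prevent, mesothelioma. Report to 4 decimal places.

PNS ≈ 0.0911

p₁ = 0.104, p₀ = 0.0129.
Under exogeneity and monotonicity, PNS = p₁ − p₀.
PNS = 0.104 − 0.0129 = 0.0911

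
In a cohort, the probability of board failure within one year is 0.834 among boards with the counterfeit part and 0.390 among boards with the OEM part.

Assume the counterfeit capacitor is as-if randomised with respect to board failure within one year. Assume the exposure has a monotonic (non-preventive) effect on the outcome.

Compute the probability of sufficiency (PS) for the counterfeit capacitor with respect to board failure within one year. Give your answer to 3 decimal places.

PS ≈ 0.728

Let p₁ = 0.834, p₀ = 0.39.
Under exogeneity and monotonicity, PS = (p₁ − p₀) / (1 − p₀).
PS = (0.834 − 0.39) / (1 − 0.39) = 0.444 / 0.61 ≈ 0.7279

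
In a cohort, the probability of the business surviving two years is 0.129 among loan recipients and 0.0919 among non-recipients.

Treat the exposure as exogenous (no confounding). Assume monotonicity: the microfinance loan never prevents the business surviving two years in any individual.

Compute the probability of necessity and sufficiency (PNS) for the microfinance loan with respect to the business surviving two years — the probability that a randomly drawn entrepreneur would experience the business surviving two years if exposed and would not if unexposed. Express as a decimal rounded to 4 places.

PNS ≈ 0.0371

Let p₁ = 0.129, p₀ = 0.0919.
Under exogeneity and monotonicity, PNS = p₁ − p₀.
PNS = 0.129 − 0.0919 = 0.0371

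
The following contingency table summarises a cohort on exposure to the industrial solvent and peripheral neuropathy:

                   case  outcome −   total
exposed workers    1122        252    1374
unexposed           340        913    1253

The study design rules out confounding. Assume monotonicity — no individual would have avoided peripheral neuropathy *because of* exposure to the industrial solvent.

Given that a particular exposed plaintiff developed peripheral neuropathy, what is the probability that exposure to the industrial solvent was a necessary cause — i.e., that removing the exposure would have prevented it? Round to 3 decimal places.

PN ≈ 0.668

p₁ = P(outcome | exposed) = 1122/1374 = 0.81659
p₀ = P(outcome | unexposed) = 340/1253 = 0.27135
Under exogeneity and monotonicity, PN = (p₁ − p₀) / p₁.
PN = (0.81659 − 0.27135) / 0.81659 = 0.54525 / 0.81659 ≈ 0.6677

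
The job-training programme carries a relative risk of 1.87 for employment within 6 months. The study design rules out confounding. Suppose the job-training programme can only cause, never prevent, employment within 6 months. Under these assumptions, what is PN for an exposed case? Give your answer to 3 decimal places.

Under exogeneity and monotonicity, PN = (RR − 1) / RR = 1 − 1/RR.
PN = (1.87 − 1) / 1.87 = 0.87 / 1.87 ≈ 0.4652

PN ≈ 0.465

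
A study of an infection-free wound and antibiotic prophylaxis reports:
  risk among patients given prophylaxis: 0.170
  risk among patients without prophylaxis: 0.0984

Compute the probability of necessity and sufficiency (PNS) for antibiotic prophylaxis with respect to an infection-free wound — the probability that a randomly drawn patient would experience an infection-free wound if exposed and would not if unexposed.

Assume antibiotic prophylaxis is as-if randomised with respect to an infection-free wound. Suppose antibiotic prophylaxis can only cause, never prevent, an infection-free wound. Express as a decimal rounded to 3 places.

Let p₁ = 0.17, p₀ = 0.0984.
Under exogeneity and monotonicity, PNS = p₁ − p₀.
PNS = 0.17 − 0.0984 = 0.0716

PNS ≈ 0.072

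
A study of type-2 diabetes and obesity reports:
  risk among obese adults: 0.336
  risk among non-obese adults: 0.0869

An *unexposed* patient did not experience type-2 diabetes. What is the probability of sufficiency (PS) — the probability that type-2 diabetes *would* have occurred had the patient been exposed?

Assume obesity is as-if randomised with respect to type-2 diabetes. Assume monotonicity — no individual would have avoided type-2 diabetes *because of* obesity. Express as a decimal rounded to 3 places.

Let p₁ = 0.336, p₀ = 0.0869.
Under exogeneity and monotonicity, PS = (p₁ − p₀) / (1 − p₀).
PS = (0.336 − 0.0869) / (1 − 0.0869) = 0.2491 / 0.9131 ≈ 0.2728

PS ≈ 0.273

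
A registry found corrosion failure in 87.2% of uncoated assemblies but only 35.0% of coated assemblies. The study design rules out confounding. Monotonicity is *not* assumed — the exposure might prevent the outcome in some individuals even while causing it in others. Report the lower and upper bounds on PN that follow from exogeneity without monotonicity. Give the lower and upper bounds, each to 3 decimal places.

p₁ = 0.872, p₀ = 0.35.
Under exogeneity alone the bounds on PN are max{0,(p₁−p₀)/p₁} ≤ PN ≤ min{1,(1−p₀)/p₁}.
  lower = (p₁ − p₀)/p₁ = 0.522 / 0.872 ≈ 0.5986
  upper = min{1, (1 − p₀)/p₁} = 0.65 / 0.872 ≈ 0.7454

0.599 ≤ PN ≤ 0.745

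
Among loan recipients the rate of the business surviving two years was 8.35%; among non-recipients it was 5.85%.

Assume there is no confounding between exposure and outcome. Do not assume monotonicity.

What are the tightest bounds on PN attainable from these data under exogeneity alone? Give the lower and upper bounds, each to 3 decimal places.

0.299 ≤ PN ≤ 1.000

p₁ = 0.0835, p₀ = 0.0585.
Under exogeneity alone the bounds on PN are max{0,(p₁−p₀)/p₁} ≤ PN ≤ min{1,(1−p₀)/p₁}.
  lower = (p₁ − p₀)/p₁ = 0.025 / 0.0835 ≈ 0.2994
  upper = min{1, (1 − p₀)/p₁} = 0.9415 / 0.0835 ≈ 11.2754 → capped at 1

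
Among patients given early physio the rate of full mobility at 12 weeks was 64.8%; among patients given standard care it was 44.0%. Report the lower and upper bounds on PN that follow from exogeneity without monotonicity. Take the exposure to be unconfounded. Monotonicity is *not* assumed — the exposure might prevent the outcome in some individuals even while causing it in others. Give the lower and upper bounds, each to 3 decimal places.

0.321 ≤ PN ≤ 0.864

p₁ = 0.648, p₀ = 0.44.
Under exogeneity alone the bounds on PN are max{0,(p₁−p₀)/p₁} ≤ PN ≤ min{1,(1−p₀)/p₁}.
  lower = (p₁ − p₀)/p₁ = 0.208 / 0.648 ≈ 0.3210
  upper = min{1, (1 − p₀)/p₁} = 0.56 / 0.648 ≈ 0.8642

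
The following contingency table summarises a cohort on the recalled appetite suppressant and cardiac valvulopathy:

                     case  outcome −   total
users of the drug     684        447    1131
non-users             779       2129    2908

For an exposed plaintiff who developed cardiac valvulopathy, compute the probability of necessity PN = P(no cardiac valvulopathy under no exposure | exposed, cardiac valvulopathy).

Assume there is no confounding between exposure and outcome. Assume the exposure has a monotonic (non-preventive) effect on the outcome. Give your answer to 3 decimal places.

p₁ = P(outcome | exposed) = 684/1131 = 0.60477
p₀ = P(outcome | unexposed) = 779/2908 = 0.26788
Under exogeneity and monotonicity, PN = (p₁ − p₀) / p₁.
PN = (0.60477 − 0.26788) / 0.60477 = 0.33689 / 0.60477 ≈ 0.5571

PN ≈ 0.557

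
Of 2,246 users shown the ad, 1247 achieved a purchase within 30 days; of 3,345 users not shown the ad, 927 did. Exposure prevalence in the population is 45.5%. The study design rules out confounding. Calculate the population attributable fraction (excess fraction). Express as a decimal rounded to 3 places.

PAF ≈ 0.313

p₁ = P(outcome | exposed) = 1247/2246 = 0.55521
p₀ = P(outcome | unexposed) = 927/3345 = 0.27713
Overall risk P(Y=1) = π·p₁ + (1−π)·p₀ = 0.455×0.55521 + 0.545×0.27713 = 0.40366.
Under exogeneity, PAF = [P(Y=1) − p₀] / P(Y=1).
PAF = (0.40366 − 0.27713) / 0.40366 ≈ 0.3135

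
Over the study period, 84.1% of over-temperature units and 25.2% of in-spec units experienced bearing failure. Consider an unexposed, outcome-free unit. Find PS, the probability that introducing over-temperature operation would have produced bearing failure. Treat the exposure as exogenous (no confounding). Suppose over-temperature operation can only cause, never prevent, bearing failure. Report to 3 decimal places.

p₁ = 0.841, p₀ = 0.252.
Under exogeneity and monotonicity, PS = (p₁ − p₀) / (1 − p₀).
PS = (0.841 − 0.252) / (1 − 0.252) = 0.589 / 0.748 ≈ 0.7874

PS ≈ 0.787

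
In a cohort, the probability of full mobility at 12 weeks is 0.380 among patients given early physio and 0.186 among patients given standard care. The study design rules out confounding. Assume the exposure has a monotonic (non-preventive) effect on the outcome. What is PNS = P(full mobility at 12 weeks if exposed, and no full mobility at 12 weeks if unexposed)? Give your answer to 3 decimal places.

PNS ≈ 0.194

Let p₁ = 0.38, p₀ = 0.186.
Under exogeneity and monotonicity, PNS = p₁ − p₀.
PNS = 0.38 − 0.186 = 0.194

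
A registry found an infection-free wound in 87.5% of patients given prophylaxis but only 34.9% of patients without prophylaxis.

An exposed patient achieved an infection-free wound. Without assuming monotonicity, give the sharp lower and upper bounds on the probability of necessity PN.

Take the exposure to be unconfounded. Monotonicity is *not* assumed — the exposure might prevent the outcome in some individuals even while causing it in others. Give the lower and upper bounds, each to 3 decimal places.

p₁ = 0.875, p₀ = 0.349.
Under exogeneity alone the bounds on PN are max{0,(p₁−p₀)/p₁} ≤ PN ≤ min{1,(1−p₀)/p₁}.
  lower = (p₁ − p₀)/p₁ = 0.526 / 0.875 ≈ 0.6011
  upper = min{1, (1 − p₀)/p₁} = 0.651 / 0.875 ≈ 0.7440

0.601 ≤ PN ≤ 0.744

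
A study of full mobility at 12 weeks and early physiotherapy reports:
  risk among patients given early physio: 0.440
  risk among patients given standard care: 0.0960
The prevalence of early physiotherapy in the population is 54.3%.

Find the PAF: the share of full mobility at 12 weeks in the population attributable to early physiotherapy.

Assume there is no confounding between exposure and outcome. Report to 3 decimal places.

PAF ≈ 0.661

Let p₁ = 0.44, p₀ = 0.096.
Overall risk P(Y=1) = π·p₁ + (1−π)·p₀ = 0.543×0.44 + 0.457×0.096 = 0.28279.
Under exogeneity, PAF = [P(Y=1) − p₀] / P(Y=1).
PAF = (0.28279 − 0.096) / 0.28279 ≈ 0.6605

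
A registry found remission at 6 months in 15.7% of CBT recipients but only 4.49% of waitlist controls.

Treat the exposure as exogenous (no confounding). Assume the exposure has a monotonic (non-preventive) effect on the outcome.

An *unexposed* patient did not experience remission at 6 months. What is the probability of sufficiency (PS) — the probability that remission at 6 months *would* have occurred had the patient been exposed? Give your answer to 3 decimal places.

p₁ = 0.157, p₀ = 0.0449.
Under exogeneity and monotonicity, PS = (p₁ − p₀) / (1 − p₀).
PS = (0.157 − 0.0449) / (1 − 0.0449) = 0.1121 / 0.9551 ≈ 0.1174

PS ≈ 0.117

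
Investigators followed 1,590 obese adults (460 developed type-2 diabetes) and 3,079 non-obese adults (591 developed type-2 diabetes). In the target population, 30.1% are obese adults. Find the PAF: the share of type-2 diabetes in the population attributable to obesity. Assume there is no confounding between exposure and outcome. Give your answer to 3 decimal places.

PAF ≈ 0.132

p₁ = P(outcome | exposed) = 460/1590 = 0.28931
p₀ = P(outcome | unexposed) = 591/3079 = 0.19195
Overall risk P(Y=1) = π·p₁ + (1−π)·p₀ = 0.301×0.28931 + 0.699×0.19195 = 0.22125.
Under exogeneity, PAF = [P(Y=1) − p₀] / P(Y=1).
PAF = (0.22125 − 0.19195) / 0.22125 ≈ 0.1325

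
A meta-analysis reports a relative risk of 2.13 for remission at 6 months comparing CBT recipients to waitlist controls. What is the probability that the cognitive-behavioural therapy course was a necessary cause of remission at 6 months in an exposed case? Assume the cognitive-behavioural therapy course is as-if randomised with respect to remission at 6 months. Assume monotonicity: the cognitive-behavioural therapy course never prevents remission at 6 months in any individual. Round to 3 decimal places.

Under exogeneity and monotonicity, PN = (RR − 1) / RR = 1 − 1/RR.
PN = (2.13 − 1) / 2.13 = 1.13 / 2.13 ≈ 0.5305

PN ≈ 0.531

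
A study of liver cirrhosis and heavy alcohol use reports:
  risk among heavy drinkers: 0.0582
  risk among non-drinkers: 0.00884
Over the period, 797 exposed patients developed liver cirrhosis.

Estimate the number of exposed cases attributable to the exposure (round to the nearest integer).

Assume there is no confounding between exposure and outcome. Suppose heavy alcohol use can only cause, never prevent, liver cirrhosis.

Let p₁ = 0.0582, p₀ = 0.00884.
PN = (p₁ − p₀)/p₁ = (0.0582 − 0.00884) / 0.0582 ≈ 0.84811.
Attributable cases ≈ PN × (exposed cases) = 0.84811 × 797 ≈ 675.94.

about 676 cases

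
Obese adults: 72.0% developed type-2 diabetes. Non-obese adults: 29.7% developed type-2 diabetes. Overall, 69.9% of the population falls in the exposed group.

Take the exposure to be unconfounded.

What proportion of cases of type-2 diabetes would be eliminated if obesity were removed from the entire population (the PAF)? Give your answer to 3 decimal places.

p₁ = 0.72, p₀ = 0.297.
Overall risk P(Y=1) = π·p₁ + (1−π)·p₀ = 0.699×0.72 + 0.301×0.297 = 0.59268.
Under exogeneity, PAF = [P(Y=1) − p₀] / P(Y=1).
PAF = (0.59268 − 0.297) / 0.59268 ≈ 0.4989

PAF ≈ 0.499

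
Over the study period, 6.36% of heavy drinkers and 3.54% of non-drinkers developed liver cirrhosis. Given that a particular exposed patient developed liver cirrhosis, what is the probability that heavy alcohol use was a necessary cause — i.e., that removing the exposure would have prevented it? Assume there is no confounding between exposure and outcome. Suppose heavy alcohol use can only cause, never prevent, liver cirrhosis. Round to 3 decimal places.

PN ≈ 0.443

p₁ = 0.0636, p₀ = 0.0354.
Under exogeneity and monotonicity, PN = (p₁ − p₀) / p₁.
PN = (0.0636 − 0.0354) / 0.0636 = 0.0282 / 0.0636 ≈ 0.4434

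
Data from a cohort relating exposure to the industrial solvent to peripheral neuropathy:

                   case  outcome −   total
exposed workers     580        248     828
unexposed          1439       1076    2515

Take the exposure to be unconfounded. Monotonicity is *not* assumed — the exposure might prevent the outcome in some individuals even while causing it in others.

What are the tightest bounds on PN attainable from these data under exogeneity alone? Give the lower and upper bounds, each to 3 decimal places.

p₁ = P(outcome | exposed) = 580/828 = 0.70048
p₀ = P(outcome | unexposed) = 1439/2515 = 0.57217
Under exogeneity alone the bounds on PN are max{0,(p₁−p₀)/p₁} ≤ PN ≤ min{1,(1−p₀)/p₁}.
  lower = (p₁ − p₀)/p₁ = 0.12832 / 0.70048 ≈ 0.1832
  upper = min{1, (1 − p₀)/p₁} = 0.42783 / 0.70048 ≈ 0.6108

0.183 ≤ PN ≤ 0.611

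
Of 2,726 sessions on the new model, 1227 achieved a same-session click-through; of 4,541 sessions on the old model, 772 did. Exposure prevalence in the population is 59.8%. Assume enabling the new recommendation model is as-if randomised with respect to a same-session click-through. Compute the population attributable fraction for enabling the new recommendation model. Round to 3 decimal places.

PAF ≈ 0.496

p₁ = P(outcome | exposed) = 1227/2726 = 0.45011
p₀ = P(outcome | unexposed) = 772/4541 = 0.17001
Overall risk P(Y=1) = π·p₁ + (1−π)·p₀ = 0.598×0.45011 + 0.402×0.17001 = 0.33751.
Under exogeneity, PAF = [P(Y=1) − p₀] / P(Y=1).
PAF = (0.33751 − 0.17001) / 0.33751 ≈ 0.4963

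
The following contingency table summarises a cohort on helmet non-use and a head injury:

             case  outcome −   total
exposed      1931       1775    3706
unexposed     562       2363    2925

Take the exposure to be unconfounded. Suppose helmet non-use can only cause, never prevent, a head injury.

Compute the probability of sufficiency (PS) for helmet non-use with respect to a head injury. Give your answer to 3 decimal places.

p₁ = P(outcome | exposed) = 1931/3706 = 0.52105
p₀ = P(outcome | unexposed) = 562/2925 = 0.19214
Under exogeneity and monotonicity, PS = (p₁ − p₀) / (1 − p₀).
PS = (0.52105 − 0.19214) / (1 − 0.19214) = 0.32891 / 0.80786 ≈ 0.4071

PS ≈ 0.407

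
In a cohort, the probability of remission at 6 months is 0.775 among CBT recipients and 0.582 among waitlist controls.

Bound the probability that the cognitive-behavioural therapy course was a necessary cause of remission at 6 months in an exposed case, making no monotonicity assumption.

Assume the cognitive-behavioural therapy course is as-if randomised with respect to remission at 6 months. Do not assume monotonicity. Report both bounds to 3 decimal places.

0.249 ≤ PN ≤ 0.539

Let p₁ = 0.775, p₀ = 0.582.
Under exogeneity alone the bounds on PN are max{0,(p₁−p₀)/p₁} ≤ PN ≤ min{1,(1−p₀)/p₁}.
  lower = (p₁ − p₀)/p₁ = 0.193 / 0.775 ≈ 0.2490
  upper = min{1, (1 − p₀)/p₁} = 0.418 / 0.775 ≈ 0.5394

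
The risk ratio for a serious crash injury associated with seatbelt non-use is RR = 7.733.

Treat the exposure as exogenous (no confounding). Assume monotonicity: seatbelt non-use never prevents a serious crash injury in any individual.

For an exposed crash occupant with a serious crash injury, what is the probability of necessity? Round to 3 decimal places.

Under exogeneity and monotonicity, PN = (RR − 1) / RR = 1 − 1/RR.
PN = (7.733 − 1) / 7.733 = 6.733 / 7.733 ≈ 0.8707

PN ≈ 0.871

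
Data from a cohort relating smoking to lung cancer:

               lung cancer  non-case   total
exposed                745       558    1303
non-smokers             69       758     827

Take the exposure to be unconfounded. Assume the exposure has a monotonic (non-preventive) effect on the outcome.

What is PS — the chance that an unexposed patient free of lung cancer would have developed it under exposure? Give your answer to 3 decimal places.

PS ≈ 0.533

p₁ = P(outcome | exposed) = 745/1303 = 0.57176
p₀ = P(outcome | unexposed) = 69/827 = 0.083434
Under exogeneity and monotonicity, PS = (p₁ − p₀) / (1 − p₀).
PS = (0.57176 − 0.083434) / (1 − 0.083434) = 0.48832 / 0.91657 ≈ 0.5328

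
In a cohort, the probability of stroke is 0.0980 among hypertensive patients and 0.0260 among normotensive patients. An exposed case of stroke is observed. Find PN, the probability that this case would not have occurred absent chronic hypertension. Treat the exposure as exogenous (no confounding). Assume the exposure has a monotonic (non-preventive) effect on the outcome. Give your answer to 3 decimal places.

Let p₁ = 0.098, p₀ = 0.026.
Under exogeneity and monotonicity, PN = (p₁ − p₀) / p₁.
PN = (0.098 − 0.026) / 0.098 = 0.072 / 0.098 ≈ 0.7347

PN ≈ 0.735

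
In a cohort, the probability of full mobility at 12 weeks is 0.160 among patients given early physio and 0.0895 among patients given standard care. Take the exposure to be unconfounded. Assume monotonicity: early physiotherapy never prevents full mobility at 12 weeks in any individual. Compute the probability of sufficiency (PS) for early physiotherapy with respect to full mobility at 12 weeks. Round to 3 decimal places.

Let p₁ = 0.16, p₀ = 0.0895.
Under exogeneity and monotonicity, PS = (p₁ − p₀) / (1 − p₀).
PS = (0.16 − 0.0895) / (1 − 0.0895) = 0.0705 / 0.9105 ≈ 0.0774

PS ≈ 0.077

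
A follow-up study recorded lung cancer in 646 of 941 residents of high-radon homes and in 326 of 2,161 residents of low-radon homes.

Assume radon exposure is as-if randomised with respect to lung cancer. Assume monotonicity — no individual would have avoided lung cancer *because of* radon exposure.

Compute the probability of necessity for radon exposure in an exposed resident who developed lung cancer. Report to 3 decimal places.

p₁ = P(outcome | exposed) = 646/941 = 0.6865
p₀ = P(outcome | unexposed) = 326/2161 = 0.15086
Under exogeneity and monotonicity, PN = (p₁ − p₀) / p₁.
PN = (0.6865 − 0.15086) / 0.6865 = 0.53565 / 0.6865 ≈ 0.7803

PN ≈ 0.780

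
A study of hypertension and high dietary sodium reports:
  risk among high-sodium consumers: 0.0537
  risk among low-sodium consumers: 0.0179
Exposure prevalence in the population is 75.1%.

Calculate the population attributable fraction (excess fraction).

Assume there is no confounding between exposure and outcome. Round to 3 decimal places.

PAF ≈ 0.600

Let p₁ = 0.0537, p₀ = 0.0179.
Overall risk P(Y=1) = π·p₁ + (1−π)·p₀ = 0.751×0.0537 + 0.249×0.0179 = 0.044786.
Under exogeneity, PAF = [P(Y=1) − p₀] / P(Y=1).
PAF = (0.044786 − 0.0179) / 0.044786 ≈ 0.6003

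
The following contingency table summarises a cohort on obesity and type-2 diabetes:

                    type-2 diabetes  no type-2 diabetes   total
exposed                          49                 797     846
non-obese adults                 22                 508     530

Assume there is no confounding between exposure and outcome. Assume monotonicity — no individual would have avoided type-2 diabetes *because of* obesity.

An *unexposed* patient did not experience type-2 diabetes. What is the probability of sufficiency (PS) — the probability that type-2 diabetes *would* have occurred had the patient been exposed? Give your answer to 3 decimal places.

PS ≈ 0.017

p₁ = P(outcome | exposed) = 49/846 = 0.05792
p₀ = P(outcome | unexposed) = 22/530 = 0.041509
Under exogeneity and monotonicity, PS = (p₁ − p₀) / (1 − p₀).
PS = (0.05792 − 0.041509) / (1 − 0.041509) = 0.01641 / 0.95849 ≈ 0.0171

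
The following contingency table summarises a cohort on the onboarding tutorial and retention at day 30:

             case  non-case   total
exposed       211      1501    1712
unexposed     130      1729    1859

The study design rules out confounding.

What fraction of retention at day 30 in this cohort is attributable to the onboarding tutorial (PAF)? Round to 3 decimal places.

PAF ≈ 0.268

p₁ = P(outcome | exposed) = 211/1712 = 0.12325
p₀ = P(outcome | unexposed) = 130/1859 = 0.06993
Exposure prevalence π = 1712/3571 = 0.47942; overall risk P(Y=1) = 0.095491.
Under exogeneity, PAF = [P(Y=1) − p₀]/P(Y=1).
PAF = (0.095491 − 0.06993) / 0.095491 ≈ 0.2677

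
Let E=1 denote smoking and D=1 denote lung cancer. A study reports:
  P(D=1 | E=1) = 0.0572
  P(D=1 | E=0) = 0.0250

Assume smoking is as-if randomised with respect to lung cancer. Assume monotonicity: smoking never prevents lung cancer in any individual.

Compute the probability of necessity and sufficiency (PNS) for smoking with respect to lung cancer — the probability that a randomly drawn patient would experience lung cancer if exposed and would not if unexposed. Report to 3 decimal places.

PNS ≈ 0.032

Let p₁ = 0.0572, p₀ = 0.025.
Under exogeneity and monotonicity, PNS = p₁ − p₀.
PNS = 0.0572 − 0.025 = 0.0322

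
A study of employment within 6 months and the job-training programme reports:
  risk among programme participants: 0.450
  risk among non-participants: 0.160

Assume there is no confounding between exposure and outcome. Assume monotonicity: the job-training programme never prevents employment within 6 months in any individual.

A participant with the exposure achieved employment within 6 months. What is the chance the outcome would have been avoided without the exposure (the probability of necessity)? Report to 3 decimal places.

PN ≈ 0.644

Let p₁ = 0.45, p₀ = 0.16.
Under exogeneity and monotonicity, PN = (p₁ − p₀) / p₁.
PN = (0.45 − 0.16) / 0.45 = 0.29 / 0.45 ≈ 0.6444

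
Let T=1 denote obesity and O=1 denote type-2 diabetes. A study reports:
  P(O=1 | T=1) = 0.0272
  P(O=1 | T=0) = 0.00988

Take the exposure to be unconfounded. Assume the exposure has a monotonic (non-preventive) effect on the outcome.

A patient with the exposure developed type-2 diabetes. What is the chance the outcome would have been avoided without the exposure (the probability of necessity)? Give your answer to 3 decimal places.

PN ≈ 0.637

Let p₁ = 0.0272, p₀ = 0.00988.
Under exogeneity and monotonicity, PN = (p₁ − p₀) / p₁.
PN = (0.0272 − 0.00988) / 0.0272 = 0.01732 / 0.0272 ≈ 0.6368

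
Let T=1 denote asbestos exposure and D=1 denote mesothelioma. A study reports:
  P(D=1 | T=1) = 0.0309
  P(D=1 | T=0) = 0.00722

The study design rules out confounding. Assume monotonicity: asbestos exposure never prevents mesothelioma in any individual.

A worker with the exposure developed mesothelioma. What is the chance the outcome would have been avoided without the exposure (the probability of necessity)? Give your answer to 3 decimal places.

PN ≈ 0.766

Let p₁ = 0.0309, p₀ = 0.00722.
Under exogeneity and monotonicity, PN = (p₁ − p₀) / p₁.
PN = (0.0309 − 0.00722) / 0.0309 = 0.02368 / 0.0309 ≈ 0.7663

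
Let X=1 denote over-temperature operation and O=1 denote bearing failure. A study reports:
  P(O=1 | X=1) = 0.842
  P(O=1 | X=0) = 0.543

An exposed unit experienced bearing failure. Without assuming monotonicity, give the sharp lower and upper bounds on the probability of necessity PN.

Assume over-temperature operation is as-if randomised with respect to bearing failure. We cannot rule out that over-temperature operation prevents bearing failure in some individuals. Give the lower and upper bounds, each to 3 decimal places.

0.355 ≤ PN ≤ 0.543

Let p₁ = 0.842, p₀ = 0.543.
Under exogeneity alone the bounds on PN are max{0,(p₁−p₀)/p₁} ≤ PN ≤ min{1,(1−p₀)/p₁}.
  lower = (p₁ − p₀)/p₁ = 0.299 / 0.842 ≈ 0.3551
  upper = min{1, (1 − p₀)/p₁} = 0.457 / 0.842 ≈ 0.5428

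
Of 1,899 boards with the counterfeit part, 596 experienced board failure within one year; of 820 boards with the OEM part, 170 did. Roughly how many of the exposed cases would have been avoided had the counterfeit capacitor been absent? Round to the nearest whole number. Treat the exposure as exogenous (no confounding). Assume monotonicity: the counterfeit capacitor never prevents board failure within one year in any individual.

p₁ = P(outcome | exposed) = 596/1899 = 0.31385
p₀ = P(outcome | unexposed) = 170/820 = 0.20732
PN = (p₁ − p₀)/p₁ = (0.31385 − 0.20732) / 0.31385 ≈ 0.33944.
Attributable cases ≈ PN × (exposed cases) = 0.33944 × 596 ≈ 202.30.

about 202 cases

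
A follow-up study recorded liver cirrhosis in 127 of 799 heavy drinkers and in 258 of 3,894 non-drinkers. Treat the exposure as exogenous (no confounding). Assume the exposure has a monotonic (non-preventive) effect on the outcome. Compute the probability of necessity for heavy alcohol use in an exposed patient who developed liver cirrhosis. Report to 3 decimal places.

p₁ = P(outcome | exposed) = 127/799 = 0.15895
p₀ = P(outcome | unexposed) = 258/3894 = 0.066256
Under exogeneity and monotonicity, PN = (p₁ − p₀) / p₁.
PN = (0.15895 − 0.066256) / 0.15895 = 0.092693 / 0.15895 ≈ 0.5832

PN ≈ 0.583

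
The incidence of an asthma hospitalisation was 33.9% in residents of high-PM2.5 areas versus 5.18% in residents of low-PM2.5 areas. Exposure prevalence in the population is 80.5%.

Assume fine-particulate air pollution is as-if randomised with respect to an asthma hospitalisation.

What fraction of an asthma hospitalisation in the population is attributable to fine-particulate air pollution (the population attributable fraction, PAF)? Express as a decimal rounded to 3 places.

PAF ≈ 0.817

p₁ = 0.339, p₀ = 0.0518.
Overall risk P(Y=1) = π·p₁ + (1−π)·p₀ = 0.805×0.339 + 0.195×0.0518 = 0.283.
Under exogeneity, PAF = [P(Y=1) − p₀] / P(Y=1).
PAF = (0.283 − 0.0518) / 0.283 ≈ 0.8170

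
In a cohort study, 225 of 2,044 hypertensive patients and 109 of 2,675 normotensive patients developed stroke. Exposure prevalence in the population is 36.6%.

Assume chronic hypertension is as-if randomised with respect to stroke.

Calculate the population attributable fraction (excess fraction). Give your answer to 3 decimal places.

p₁ = P(outcome | exposed) = 225/2044 = 0.11008
p₀ = P(outcome | unexposed) = 109/2675 = 0.040748
Overall risk P(Y=1) = π·p₁ + (1−π)·p₀ = 0.366×0.11008 + 0.634×0.040748 = 0.066123.
Under exogeneity, PAF = [P(Y=1) − p₀] / P(Y=1).
PAF = (0.066123 − 0.040748) / 0.066123 ≈ 0.3838

PAF ≈ 0.384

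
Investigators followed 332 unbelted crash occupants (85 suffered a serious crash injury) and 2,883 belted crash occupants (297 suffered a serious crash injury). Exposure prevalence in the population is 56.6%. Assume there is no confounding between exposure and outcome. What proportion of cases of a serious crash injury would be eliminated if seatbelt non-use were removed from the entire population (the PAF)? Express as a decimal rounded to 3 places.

p₁ = P(outcome | exposed) = 85/332 = 0.25602
p₀ = P(outcome | unexposed) = 297/2883 = 0.10302
Overall risk P(Y=1) = π·p₁ + (1−π)·p₀ = 0.566×0.25602 + 0.434×0.10302 = 0.18962.
Under exogeneity, PAF = [P(Y=1) − p₀] / P(Y=1).
PAF = (0.18962 − 0.10302) / 0.18962 ≈ 0.4567

PAF ≈ 0.457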